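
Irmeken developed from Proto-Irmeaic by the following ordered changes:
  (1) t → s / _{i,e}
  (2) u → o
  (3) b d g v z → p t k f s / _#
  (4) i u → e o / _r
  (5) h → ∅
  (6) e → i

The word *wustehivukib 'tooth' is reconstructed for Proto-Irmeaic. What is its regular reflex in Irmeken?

Irmeken: *wustehivukib > wussehivukib > wossehivokib > wossehivokip > wosseivokip > wossiivokip  (by palatalisation, vowel merger, final devoicing, h-loss, vowel merger)

wossiivokip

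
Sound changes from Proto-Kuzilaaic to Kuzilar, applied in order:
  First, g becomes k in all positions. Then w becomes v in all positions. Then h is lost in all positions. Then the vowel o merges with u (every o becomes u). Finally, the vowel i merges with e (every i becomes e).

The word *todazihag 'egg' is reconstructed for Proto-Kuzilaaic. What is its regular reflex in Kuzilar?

Kuzilar: *todazihag
  todazihag → todazihak   [unconditioned shift]
  todazihak (rule 2 does not apply)
  todazihak → todaziak   [h-loss]
  todaziak → tudaziak   [vowel merger]
  tudaziak → tudazeak   [vowel merger]
  giving Kuzilar tudazeak.

tudazeak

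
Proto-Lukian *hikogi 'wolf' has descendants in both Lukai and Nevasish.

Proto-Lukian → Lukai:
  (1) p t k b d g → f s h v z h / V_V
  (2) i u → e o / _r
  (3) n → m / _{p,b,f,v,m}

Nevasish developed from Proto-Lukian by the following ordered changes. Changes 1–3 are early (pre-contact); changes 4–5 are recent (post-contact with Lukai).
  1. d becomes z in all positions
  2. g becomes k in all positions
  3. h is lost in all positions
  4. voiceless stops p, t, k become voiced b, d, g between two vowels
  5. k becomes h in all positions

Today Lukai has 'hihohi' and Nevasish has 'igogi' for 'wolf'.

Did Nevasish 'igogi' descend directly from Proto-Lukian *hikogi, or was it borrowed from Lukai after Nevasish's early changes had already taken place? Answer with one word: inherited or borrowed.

If inherited, *hikogi would pass through all of Nevasish's changes:
Nevasish: *hikogi > hikoki > ikoki > igogi  (by unconditioned shift, h-loss, intervocalic voicing)
If borrowed from Lukai 'hihohi' after the early changes, it would undergo only the recent ones:
  rule 4 (intervocalic voicing): no change (hihohi)
  rule 5 (unconditioned shift): no change (hihohi)
  ⇒ as a loan: hihohi
Nevasish 'igogi' matches the inherited outcome exactly, so it is an inherited cognate, not a loan.

inherited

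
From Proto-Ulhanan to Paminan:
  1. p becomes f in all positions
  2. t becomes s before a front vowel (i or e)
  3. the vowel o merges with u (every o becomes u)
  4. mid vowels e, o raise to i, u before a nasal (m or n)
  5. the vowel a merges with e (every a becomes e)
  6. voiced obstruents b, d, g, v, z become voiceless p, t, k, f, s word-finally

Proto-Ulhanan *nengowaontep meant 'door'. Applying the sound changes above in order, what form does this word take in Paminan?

Paminan: start from *nengowaontep.
  rule 1 (unconditioned shift): nengowaontep → nengowaontef
  rule 2 (palatalisation): nengowaontef → nengowaonsef
  rule 3 (vowel merger): nengowaonsef → nenguwaunsef
  rule 4 (pre-nasal raising): nenguwaunsef → ninguwaunsef
  rule 5 (vowel merger): ninguwaunsef → ninguweunsef
  rule 6: no change — ninguweunsef
  ⇒ Paminan ninguweunsef

ninguweunsef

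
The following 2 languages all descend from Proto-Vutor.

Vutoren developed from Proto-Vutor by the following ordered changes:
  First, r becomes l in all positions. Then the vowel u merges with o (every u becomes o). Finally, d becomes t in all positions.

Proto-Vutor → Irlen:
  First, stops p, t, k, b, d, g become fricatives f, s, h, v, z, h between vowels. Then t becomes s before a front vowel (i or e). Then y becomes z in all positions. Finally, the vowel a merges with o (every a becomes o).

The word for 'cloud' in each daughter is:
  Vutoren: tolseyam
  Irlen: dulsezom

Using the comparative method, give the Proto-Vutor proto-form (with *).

Position 7: Vutoren has a, Irlen has o. Vutoren preserves a here (none of its changes turn any other segment into a), so the proto-segment is *a.
Position 6: Vutoren has y, Irlen has z. Vutoren preserves y here (none of its changes turn any other segment into y), so the proto-segment is *y.
Position 2: Vutoren has o, Irlen has u. Irlen preserves u here (none of its changes turn any other segment into u), so the proto-segment is *u.
Verify the candidate proto-form against each daughter:
Vutoren: *dulseyam
  dulseyam (rule 1 does not apply)
  dulseyam → dolseyam   [vowel merger]
  dolseyam → tolseyam   [unconditioned shift]
  giving Vutoren tolseyam.
Irlen: *dulseyam
  dulseyam (rule 1 does not apply)
  dulseyam (rule 2 does not apply)
  dulseyam → dulsezam   [unconditioned shift]
  dulsezam → dulsezom   [vowel merger]
  giving Irlen dulsezom.
*dulseyam is the unique common source.

*dulseyam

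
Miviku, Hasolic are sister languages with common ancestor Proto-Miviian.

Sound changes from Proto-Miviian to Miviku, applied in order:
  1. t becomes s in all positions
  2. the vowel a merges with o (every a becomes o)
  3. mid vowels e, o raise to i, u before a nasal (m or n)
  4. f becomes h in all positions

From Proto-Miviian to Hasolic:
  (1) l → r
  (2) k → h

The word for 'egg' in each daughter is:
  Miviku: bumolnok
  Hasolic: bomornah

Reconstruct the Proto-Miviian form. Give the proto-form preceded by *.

*bomolnak

Position 7: Miviku has o, Hasolic has a. Hasolic preserves a here (none of its changes turn any other segment into a), so the proto-segment is *a.
Position 8: Miviku has k, Hasolic has h. Miviku preserves k here (none of its changes turn any other segment into k), so the proto-segment is *k.
Continuing position by position gives *bomolnak; check it forward:
Miviku: *bomolnak > bomolnok > bumolnok  (by vowel merger, pre-nasal raising)
Hasolic: start from *bomolnak.
  rule 1 (unconditioned shift): bomolnak → bomornak
  rule 2 (unconditioned shift): bomornak → bomornah
  ⇒ Hasolic bomornah
Only *bomolnak yields all of Miviku bumolnok, Hasolic bomornah.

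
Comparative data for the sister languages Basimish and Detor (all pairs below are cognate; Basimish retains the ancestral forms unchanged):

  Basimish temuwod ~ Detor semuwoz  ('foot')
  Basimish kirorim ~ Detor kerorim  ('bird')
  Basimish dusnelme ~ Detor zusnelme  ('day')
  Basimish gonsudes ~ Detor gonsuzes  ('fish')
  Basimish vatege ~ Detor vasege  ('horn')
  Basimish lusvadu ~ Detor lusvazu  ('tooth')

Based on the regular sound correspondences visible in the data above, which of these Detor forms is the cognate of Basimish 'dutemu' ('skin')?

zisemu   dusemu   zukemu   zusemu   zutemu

dusnelme ~ zusnelme — Basimish d corresponds to Detor z word-initially before a back vowel.
vatege ~ vasege — Basimish t corresponds to Detor s between vowels (before a front vowel).
Applying these to Basimish 'dutemu':
  dutemu → zutemu   (d→z word-initially before a back vowel)
  zutemu → zusemu   (t→s between vowels (before a front vowel))
So the Detor cognate is 'zusemu'.

zusemu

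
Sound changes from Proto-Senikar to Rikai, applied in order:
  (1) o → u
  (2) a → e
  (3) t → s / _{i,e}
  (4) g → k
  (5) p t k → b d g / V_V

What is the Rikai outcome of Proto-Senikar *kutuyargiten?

Rikai: *kutuyargiten
  kutuyargiten (rule 1 does not apply)
  kutuyargiten → kutuyergiten   [vowel merger]
  kutuyergiten → kutuyergisen   [palatalisation]
  kutuyergisen → kutuyerkisen   [unconditioned shift]
  kutuyerkisen → kuduyerkisen   [intervocalic voicing]
  giving Rikai kuduyerkisen.

kuduyerkisen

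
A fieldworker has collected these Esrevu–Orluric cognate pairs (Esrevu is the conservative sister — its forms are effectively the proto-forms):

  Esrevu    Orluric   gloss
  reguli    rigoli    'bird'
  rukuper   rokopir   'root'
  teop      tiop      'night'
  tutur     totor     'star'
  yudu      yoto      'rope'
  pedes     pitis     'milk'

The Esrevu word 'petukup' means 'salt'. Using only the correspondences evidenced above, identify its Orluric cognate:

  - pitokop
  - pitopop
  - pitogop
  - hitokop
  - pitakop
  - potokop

pitokop

reguli ~ rigoli, pedes ~ pitis — Esrevu e corresponds to Orluric i after a consonant, before a consonant other than r, m, n, p, b, f, v.
reguli ~ rigoli, rukuper ~ rokopir — Esrevu u corresponds to Orluric o after a consonant, before a consonant other than r, m, n, p, b, f, v.
rukuper ~ rokopir — Esrevu u corresponds to Orluric o after a consonant, before a labial obstruent.
Applying these to Esrevu 'petukup':
  petukup → pitukup   (e→i after a consonant, before a consonant other than r, m, n, p, b, f, v)
  pitukup → pitokup   (u→o after a consonant, before a consonant other than r, m, n, p, b, f, v)
  pitokup → pitokop   (u→o after a consonant, before a labial obstruent)
So the Orluric cognate is 'pitokop'.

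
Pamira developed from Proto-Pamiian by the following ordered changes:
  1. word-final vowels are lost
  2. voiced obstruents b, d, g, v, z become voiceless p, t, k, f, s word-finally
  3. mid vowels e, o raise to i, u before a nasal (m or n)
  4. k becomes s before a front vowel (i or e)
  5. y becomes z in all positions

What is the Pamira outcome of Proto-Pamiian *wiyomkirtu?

Pamira: start from *wiyomkirtu.
  rule 1 (apocope): wiyomkirtu → wiyomkirt
  rule 2: no change — wiyomkirt
  rule 3 (pre-nasal raising): wiyomkirt → wiyumkirt
  rule 4 (palatalisation): wiyumkirt → wiyumsirt
  rule 5 (unconditioned shift): wiyumsirt → wizumsirt
  ⇒ Pamira wizumsirt

wizumsirt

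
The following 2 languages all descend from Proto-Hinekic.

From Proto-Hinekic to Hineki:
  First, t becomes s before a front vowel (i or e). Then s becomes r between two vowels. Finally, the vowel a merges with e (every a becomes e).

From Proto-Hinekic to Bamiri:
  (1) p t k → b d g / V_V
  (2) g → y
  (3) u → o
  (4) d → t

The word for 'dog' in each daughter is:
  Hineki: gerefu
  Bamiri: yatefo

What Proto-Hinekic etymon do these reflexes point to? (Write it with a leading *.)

*gatefu

Position 2: Hineki has e, Bamiri has a. Bamiri preserves a here (none of its changes turn any other segment into a), so the proto-segment is *a.
Position 1: Hineki has g, Bamiri has y. Hineki preserves g here (none of its changes turn any other segment into g), so the proto-segment is *g.
Position 3: Hineki has r, Bamiri has t. Taking the neighbouring segments as reconstructed: Hineki r could go back to *t or *s or *r; Bamiri t could go back to *t or *d — the one source consistent with every daughter is *t.
This points to *gatefu. Verify forward in each daughter:
Hineki: start from *gatefu.
  rule 1 (palatalisation): gatefu → gasefu
  rule 2 (rhotacism): gasefu → garefu
  rule 3 (vowel merger): garefu → gerefu
  ⇒ Hineki gerefu
Bamiri: start from *gatefu.
  rule 1 (intervocalic voicing): gatefu → gadefu
  rule 2 (unconditioned shift): gadefu → yadefu
  rule 3 (vowel merger): yadefu → yadefo
  rule 4 (unconditioned shift): yadefo → yatefo
  ⇒ Bamiri yatefo
*gatefu is the unique common source.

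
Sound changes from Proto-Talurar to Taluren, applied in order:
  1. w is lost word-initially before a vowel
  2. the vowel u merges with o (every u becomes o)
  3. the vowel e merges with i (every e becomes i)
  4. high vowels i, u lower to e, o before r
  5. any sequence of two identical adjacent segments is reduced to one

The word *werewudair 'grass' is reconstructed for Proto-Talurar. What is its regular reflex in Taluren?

eriwodaer

Taluren: start from *werewudair.
  rule 1 (glide loss): werewudair → erewudair
  rule 2 (vowel merger): erewudair → erewodair
  rule 3 (vowel merger): erewodair → iriwodair
  rule 4 (pre-rhotic lowering): iriwodair → eriwodaer
  rule 5: no change — eriwodaer
  ⇒ Taluren eriwodaer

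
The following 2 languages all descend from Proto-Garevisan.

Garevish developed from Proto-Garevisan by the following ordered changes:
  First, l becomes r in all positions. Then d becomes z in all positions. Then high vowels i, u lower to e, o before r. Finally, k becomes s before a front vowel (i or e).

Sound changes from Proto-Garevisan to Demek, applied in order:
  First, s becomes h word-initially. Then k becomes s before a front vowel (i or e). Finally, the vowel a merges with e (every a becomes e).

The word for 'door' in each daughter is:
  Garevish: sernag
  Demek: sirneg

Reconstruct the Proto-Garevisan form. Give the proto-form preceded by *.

*kirnag

Position 1: Garevish has s, Demek has s. Taking the neighbouring segments as reconstructed: Garevish s could go back to *k or *s; Demek s can only go back to *k — the one source consistent with every daughter is *k.
Position 5: Garevish has a, Demek has e. Garevish preserves a here (none of its changes turn any other segment into a), so the proto-segment is *a.
Position 2: Garevish has e, Demek has i. Demek preserves i here (none of its changes turn any other segment into i), so the proto-segment is *i.
This points to *kirnag. Verify forward in each daughter:
Garevish: *kirnag
  kirnag (rule 1 does not apply)
  kirnag (rule 2 does not apply)
  kirnag → kernag   [pre-rhotic lowering]
  kernag → sernag   [palatalisation]
  giving Garevish sernag.
Demek: *kirnag > sirnag > sirneg  (by palatalisation, vowel merger)
No other proto-form is consistent with every reflex, so the reconstruction is *kirnag.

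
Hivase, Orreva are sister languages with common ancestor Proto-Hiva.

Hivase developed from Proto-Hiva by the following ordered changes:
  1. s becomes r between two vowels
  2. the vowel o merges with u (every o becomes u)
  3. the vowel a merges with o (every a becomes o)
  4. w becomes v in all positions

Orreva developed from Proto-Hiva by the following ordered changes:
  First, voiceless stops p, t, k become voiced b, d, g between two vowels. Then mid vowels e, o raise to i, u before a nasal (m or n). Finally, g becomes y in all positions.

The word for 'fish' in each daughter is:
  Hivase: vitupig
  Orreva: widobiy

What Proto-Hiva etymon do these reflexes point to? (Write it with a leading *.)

*witopig

Position 1: Hivase has v, Orreva has w. Orreva preserves w here (none of its changes turn any other segment into w), so the proto-segment is *w.
Position 5: Hivase has p, Orreva has b. Hivase preserves p here (none of its changes turn any other segment into p), so the proto-segment is *p.
Verify the candidate proto-form against each daughter:
Hivase: start from *witopig.
  rule 1: no change — witopig
  rule 2 (vowel merger): witopig → witupig
  rule 3: no change — witupig
  rule 4 (unconditioned shift): witupig → vitupig
  ⇒ Hivase vitupig
Orreva: *witopig
  witopig → widobig   [intervocalic voicing]
  widobig (rule 2 does not apply)
  widobig → widobiy   [unconditioned shift]
  giving Orreva widobiy.
*witopig is the unique common source.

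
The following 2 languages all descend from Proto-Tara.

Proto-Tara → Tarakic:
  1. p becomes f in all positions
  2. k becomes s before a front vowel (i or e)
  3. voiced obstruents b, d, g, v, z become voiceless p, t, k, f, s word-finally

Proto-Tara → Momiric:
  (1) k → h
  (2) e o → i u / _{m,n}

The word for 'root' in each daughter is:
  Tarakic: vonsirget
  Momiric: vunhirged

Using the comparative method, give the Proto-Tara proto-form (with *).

Position 2: Tarakic has o, Momiric has u. Tarakic preserves o here (none of its changes turn any other segment into o), so the proto-segment is *o.
Position 9: Tarakic has t, Momiric has d. Momiric preserves d here (none of its changes turn any other segment into d), so the proto-segment is *d.
Position 4: Tarakic has s, Momiric has h. Taking the neighbouring segments as reconstructed: Tarakic s could go back to *k or *s; Momiric h could go back to *k or *h — the one source consistent with every daughter is *k.
Verify the candidate proto-form against each daughter:
Tarakic: *vonkirged
  vonkirged (rule 1 does not apply)
  vonkirged → vonsirged   [palatalisation]
  vonsirged → vonsirget   [final devoicing]
  giving Tarakic vonsirget.
Momiric: *vonkirged > vonhirged > vunhirged  (by unconditioned shift, pre-nasal raising)
*vonkirged is the unique common source.

*vonkirged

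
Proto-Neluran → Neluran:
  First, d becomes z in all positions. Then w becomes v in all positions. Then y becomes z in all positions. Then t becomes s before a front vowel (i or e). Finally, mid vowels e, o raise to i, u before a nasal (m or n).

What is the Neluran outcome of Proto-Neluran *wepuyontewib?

Neluran: start from *wepuyontewib.
  rule 1: no change — wepuyontewib
  rule 2 (unconditioned shift): wepuyontewib → vepuyontevib
  rule 3 (unconditioned shift): vepuyontevib → vepuzontevib
  rule 4 (palatalisation): vepuzontevib → vepuzonsevib
  rule 5 (pre-nasal raising): vepuzonsevib → vepuzunsevib
  ⇒ Neluran vepuzunsevib

vepuzunsevib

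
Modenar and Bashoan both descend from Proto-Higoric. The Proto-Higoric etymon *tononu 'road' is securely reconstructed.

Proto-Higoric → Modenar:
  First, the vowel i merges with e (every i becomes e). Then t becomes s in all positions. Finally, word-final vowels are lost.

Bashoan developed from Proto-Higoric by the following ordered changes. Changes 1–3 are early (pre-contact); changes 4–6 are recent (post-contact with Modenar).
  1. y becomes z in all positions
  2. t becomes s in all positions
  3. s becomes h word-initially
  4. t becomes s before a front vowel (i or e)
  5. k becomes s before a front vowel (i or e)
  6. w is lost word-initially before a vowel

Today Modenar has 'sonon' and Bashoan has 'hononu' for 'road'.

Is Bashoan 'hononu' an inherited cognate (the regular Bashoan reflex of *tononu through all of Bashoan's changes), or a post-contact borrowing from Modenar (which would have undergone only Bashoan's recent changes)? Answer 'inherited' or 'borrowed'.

If inherited, *tononu would pass through all of Bashoan's changes:
Bashoan: *tononu > sononu > hononu  (by unconditioned shift, debuccalisation)
If borrowed from Modenar 'sonon' after the early changes, it would undergo only the recent ones:
  rule 4 (palatalisation): no change (sonon)
  rule 5 (palatalisation): no change (sonon)
  rule 6 (glide loss): no change (sonon)
  ⇒ as a loan: sonon
Bashoan 'hononu' matches the inherited outcome exactly, so it is an inherited cognate, not a loan.

inherited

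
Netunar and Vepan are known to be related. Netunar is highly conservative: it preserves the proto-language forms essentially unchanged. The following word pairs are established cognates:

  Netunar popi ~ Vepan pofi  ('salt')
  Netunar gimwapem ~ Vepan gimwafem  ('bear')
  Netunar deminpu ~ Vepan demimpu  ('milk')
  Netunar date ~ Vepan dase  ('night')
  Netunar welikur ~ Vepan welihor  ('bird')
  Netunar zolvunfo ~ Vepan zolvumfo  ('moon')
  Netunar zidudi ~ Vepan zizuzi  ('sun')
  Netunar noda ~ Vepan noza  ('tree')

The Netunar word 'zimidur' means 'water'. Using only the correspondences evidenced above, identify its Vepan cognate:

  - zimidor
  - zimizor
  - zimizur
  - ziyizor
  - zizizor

zimizor

zidudi ~ zizuzi — Netunar d corresponds to Vepan z between vowels (before a back vowel).
welikur ~ welihor — Netunar u corresponds to Vepan o after a consonant, before r.
Applying these to Netunar 'zimidur':
  zimidur → zimizur   (d→z between vowels (before a back vowel))
  zimizur → zimizor   (u→o after a consonant, before r)
So the Vepan cognate is 'zimizor'.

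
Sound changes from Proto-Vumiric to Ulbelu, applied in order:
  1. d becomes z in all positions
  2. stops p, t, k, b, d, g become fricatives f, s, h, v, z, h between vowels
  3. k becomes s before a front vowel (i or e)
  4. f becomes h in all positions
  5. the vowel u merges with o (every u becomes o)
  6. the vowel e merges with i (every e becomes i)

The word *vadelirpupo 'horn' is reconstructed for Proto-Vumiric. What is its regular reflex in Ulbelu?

vazilirpoho

Ulbelu: *vadelirpupo
  vadelirpupo → vazelirpupo   [unconditioned shift]
  vazelirpupo → vazelirpufo   [intervocalic lenition]
  vazelirpufo (rule 3 does not apply)
  vazelirpufo → vazelirpuho   [unconditioned shift]
  vazelirpuho → vazelirpoho   [vowel merger]
  vazelirpoho → vazilirpoho   [vowel merger]
  giving Ulbelu vazilirpoho.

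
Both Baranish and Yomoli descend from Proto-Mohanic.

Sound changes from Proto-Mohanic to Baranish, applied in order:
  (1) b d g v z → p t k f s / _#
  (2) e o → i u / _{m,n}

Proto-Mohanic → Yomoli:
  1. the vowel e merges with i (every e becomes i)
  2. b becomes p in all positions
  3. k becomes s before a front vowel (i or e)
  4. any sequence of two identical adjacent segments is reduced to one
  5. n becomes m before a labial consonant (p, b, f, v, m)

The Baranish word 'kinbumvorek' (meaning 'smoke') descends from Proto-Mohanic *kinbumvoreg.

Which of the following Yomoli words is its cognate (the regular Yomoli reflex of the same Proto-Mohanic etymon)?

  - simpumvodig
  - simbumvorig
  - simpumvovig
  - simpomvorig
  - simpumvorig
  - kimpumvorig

Yomoli: *kinbumvoreg
  kinbumvoreg → kinbumvorig   [vowel merger]
  kinbumvorig → kinpumvorig   [unconditioned shift]
  kinpumvorig → sinpumvorig   [palatalisation]
  sinpumvorig (rule 4 does not apply)
  sinpumvorig → simpumvorig   [nasal place assimilation]
  giving Yomoli simpumvorig.

simpumvorig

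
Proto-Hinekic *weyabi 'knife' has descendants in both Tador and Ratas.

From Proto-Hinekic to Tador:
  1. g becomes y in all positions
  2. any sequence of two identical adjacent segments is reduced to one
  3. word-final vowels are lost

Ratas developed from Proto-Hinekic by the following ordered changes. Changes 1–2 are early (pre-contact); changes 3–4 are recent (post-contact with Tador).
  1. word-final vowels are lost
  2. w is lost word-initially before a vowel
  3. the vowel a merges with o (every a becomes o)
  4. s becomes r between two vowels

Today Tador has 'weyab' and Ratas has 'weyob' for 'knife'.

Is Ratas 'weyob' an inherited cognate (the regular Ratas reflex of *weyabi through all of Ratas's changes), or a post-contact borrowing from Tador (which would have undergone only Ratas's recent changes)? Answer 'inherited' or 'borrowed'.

borrowed

If inherited, *weyabi would pass through all of Ratas's changes:
Ratas: start from *weyabi.
  rule 1 (apocope): weyabi → weyab
  rule 2 (glide loss): weyab → eyab
  rule 3 (vowel merger): eyab → eyob
  rule 4: no change — eyob
  ⇒ Ratas eyob
If borrowed from Tador 'weyab' after the early changes, it would undergo only the recent ones:
  rule 3 (vowel merger): weyab → weyob
  rule 4 (rhotacism): no change (weyob)
  ⇒ as a loan: weyob
Ratas 'weyob' matches the loan outcome 'weyob', not the inherited 'eyob' — it skipped the early Ratas changes, so it was borrowed from Tador.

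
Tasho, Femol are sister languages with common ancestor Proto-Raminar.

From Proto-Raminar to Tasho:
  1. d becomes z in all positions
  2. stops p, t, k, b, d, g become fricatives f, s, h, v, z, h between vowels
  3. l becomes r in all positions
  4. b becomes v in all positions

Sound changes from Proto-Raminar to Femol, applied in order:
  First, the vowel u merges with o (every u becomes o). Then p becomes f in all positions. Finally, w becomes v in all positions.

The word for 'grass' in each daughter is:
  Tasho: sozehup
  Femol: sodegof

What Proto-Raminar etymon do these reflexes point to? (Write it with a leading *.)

Position 5: Tasho has h, Femol has g. Femol preserves g here (none of its changes turn any other segment into g), so the proto-segment is *g.
Position 7: Tasho has p, Femol has f. Tasho preserves p here (none of its changes turn any other segment into p), so the proto-segment is *p.
Continuing position by position gives *sodegup; check it forward:
Tasho: *sodegup
  sodegup → sozegup   [unconditioned shift]
  sozegup → sozehup   [intervocalic lenition]
  sozehup (rule 3 does not apply)
  sozehup (rule 4 does not apply)
  giving Tasho sozehup.
Femol: start from *sodegup.
  rule 1 (vowel merger): sodegup → sodegop
  rule 2 (unconditioned shift): sodegop → sodegof
  rule 3: no change — sodegof
  ⇒ Femol sodegof
No other proto-form is consistent with every reflex, so the reconstruction is *sodegup.

*sodegup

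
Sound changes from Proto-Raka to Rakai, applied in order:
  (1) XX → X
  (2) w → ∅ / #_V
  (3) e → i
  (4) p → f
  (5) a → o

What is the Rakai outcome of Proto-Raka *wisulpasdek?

isulfosdik

Rakai: start from *wisulpasdek.
  rule 1: no change — wisulpasdek
  rule 2 (glide loss): wisulpasdek → isulpasdek
  rule 3 (vowel merger): isulpasdek → isulpasdik
  rule 4 (unconditioned shift): isulpasdik → isulfasdik
  rule 5 (vowel merger): isulfasdik → isulfosdik
  ⇒ Rakai isulfosdik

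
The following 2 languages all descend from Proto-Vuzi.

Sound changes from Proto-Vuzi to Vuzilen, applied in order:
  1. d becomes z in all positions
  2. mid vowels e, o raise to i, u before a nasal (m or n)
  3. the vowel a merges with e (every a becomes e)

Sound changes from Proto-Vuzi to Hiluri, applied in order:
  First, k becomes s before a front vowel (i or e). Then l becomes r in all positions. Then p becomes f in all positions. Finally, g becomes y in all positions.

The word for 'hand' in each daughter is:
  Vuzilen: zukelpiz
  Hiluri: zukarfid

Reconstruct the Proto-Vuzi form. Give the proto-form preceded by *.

Position 4: Vuzilen has e, Hiluri has a. Hiluri preserves a here (none of its changes turn any other segment into a), so the proto-segment is *a.
Position 5: Vuzilen has l, Hiluri has r. Vuzilen preserves l here (none of its changes turn any other segment into l), so the proto-segment is *l.
Position 6: Vuzilen has p, Hiluri has f. Vuzilen preserves p here (none of its changes turn any other segment into p), so the proto-segment is *p.
Verify the candidate proto-form against each daughter:
Vuzilen: start from *zukalpid.
  rule 1 (unconditioned shift): zukalpid → zukalpiz
  rule 2: no change — zukalpiz
  rule 3 (vowel merger): zukalpiz → zukelpiz
  ⇒ Vuzilen zukelpiz
Hiluri: start from *zukalpid.
  rule 1: no change — zukalpid
  rule 2 (unconditioned shift): zukalpid → zukarpid
  rule 3 (unconditioned shift): zukarpid → zukarfid
  rule 4: no change — zukarfid
  ⇒ Hiluri zukarfid
*zukalpid is the unique common source.

*zukalpid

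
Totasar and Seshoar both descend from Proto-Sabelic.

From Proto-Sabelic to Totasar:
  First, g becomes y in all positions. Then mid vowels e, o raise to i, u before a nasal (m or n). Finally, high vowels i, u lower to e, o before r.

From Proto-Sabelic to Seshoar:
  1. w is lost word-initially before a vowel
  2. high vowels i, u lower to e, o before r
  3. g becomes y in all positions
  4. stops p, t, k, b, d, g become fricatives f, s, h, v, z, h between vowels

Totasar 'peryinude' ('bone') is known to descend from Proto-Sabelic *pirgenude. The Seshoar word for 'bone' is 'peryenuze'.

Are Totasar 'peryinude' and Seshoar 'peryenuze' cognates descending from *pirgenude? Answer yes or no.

yes

Derive the expected Seshoar reflex of *pirgenude:
Seshoar: *pirgenude
  pirgenude (rule 1 does not apply)
  pirgenude → pergenude   [pre-rhotic lowering]
  pergenude → peryenude   [unconditioned shift]
  peryenude → peryenuze   [intervocalic lenition]
  giving Seshoar peryenuze.
Seshoar 'peryenuze' matches the regular reflex exactly, so the pair is cognate.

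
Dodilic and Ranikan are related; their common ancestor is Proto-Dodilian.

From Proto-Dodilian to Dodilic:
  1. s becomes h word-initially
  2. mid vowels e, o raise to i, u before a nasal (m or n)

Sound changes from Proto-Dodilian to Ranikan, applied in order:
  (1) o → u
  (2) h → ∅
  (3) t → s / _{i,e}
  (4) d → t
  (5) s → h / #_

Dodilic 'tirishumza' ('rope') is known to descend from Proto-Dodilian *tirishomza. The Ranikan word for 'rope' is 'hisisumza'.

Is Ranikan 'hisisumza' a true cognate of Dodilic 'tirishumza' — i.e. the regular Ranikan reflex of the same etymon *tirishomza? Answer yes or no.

no

Derive the expected Ranikan reflex of *tirishomza:
Ranikan: start from *tirishomza.
  rule 1 (vowel merger): tirishomza → tirishumza
  rule 2 (h-loss): tirishumza → tirisumza
  rule 3 (palatalisation): tirisumza → sirisumza
  rule 4: no change — sirisumza
  rule 5 (debuccalisation): sirisumza → hirisumza
  ⇒ Ranikan hirisumza
The regular Ranikan reflex would be 'hirisumza', but the attested form is 'hisisumza'. The correspondence is irregular, so they are not cognates (the Ranikan form has a different source).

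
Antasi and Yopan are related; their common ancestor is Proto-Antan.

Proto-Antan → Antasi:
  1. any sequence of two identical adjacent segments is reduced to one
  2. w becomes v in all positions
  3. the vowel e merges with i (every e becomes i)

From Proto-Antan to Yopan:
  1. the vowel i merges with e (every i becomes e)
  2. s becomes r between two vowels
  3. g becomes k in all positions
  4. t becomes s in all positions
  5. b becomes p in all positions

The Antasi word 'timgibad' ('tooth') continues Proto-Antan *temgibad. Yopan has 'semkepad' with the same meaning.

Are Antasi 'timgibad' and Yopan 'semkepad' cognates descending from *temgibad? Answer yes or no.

yes

Derive the expected Yopan reflex of *temgibad:
Yopan: start from *temgibad.
  rule 1 (vowel merger): temgibad → temgebad
  rule 2: no change — temgebad
  rule 3 (unconditioned shift): temgebad → temkebad
  rule 4 (unconditioned shift): temkebad → semkebad
  rule 5 (unconditioned shift): semkebad → semkepad
  ⇒ Yopan semkepad
Yopan 'semkepad' matches the regular reflex exactly, so the pair is cognate.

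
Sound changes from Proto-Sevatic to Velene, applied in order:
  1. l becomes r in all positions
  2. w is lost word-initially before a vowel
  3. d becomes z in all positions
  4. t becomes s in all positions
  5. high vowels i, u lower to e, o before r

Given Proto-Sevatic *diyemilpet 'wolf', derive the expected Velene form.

Velene: *diyemilpet
  diyemilpet → diyemirpet   [unconditioned shift]
  diyemirpet (rule 2 does not apply)
  diyemirpet → ziyemirpet   [unconditioned shift]
  ziyemirpet → ziyemirpes   [unconditioned shift]
  ziyemirpes → ziyemerpes   [pre-rhotic lowering]
  giving Velene ziyemerpes.

ziyemerpes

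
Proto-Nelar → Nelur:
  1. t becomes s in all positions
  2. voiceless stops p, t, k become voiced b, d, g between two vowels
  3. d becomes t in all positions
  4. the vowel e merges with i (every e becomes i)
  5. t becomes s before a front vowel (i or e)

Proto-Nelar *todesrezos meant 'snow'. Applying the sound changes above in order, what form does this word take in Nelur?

Nelur: *todesrezos
  todesrezos → sodesrezos   [unconditioned shift]
  sodesrezos (rule 2 does not apply)
  sodesrezos → sotesrezos   [unconditioned shift]
  sotesrezos → sotisrizos   [vowel merger]
  sotisrizos → sosisrizos   [palatalisation]
  giving Nelur sosisrizos.

sosisrizos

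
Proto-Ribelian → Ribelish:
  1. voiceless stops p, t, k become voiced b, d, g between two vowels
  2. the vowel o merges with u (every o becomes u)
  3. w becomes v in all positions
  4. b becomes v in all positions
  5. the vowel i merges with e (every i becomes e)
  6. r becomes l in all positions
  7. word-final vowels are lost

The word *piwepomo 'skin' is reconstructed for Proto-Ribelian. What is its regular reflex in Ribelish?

pevevum

Ribelish: *piwepomo
  piwepomo → piwebomo   [intervocalic voicing]
  piwebomo → piwebumu   [vowel merger]
  piwebumu → pivebumu   [unconditioned shift]
  pivebumu → pivevumu   [unconditioned shift]
  pivevumu → pevevumu   [vowel merger]
  pevevumu (rule 6 does not apply)
  pevevumu → pevevum   [apocope]
  giving Ribelish pevevum.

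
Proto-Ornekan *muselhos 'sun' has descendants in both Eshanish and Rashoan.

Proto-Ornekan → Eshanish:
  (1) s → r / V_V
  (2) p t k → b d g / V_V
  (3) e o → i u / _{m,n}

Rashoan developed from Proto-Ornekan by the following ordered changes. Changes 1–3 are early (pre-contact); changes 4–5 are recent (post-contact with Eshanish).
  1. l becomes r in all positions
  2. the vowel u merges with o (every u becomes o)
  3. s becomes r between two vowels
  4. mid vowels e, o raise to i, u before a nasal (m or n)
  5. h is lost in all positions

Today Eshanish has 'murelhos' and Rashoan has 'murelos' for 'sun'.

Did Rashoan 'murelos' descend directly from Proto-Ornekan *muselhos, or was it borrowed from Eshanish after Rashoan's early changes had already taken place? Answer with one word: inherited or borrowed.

borrowed

If inherited, *muselhos would pass through all of Rashoan's changes:
Rashoan: *muselhos > muserhos > moserhos > morerhos > moreros  (by unconditioned shift, vowel merger, rhotacism, h-loss)
If borrowed from Eshanish 'murelhos' after the early changes, it would undergo only the recent ones:
  rule 4 (pre-nasal raising): no change (murelhos)
  rule 5 (h-loss): murelhos → murelos
  ⇒ as a loan: murelos
Rashoan 'murelos' matches the loan outcome 'murelos', not the inherited 'moreros' — it skipped the early Rashoan changes, so it was borrowed from Eshanish.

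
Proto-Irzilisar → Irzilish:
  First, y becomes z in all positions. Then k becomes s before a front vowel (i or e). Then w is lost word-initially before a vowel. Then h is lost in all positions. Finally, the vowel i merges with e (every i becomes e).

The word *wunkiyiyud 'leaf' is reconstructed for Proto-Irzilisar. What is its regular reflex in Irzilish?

unsezezud

Irzilish: *wunkiyiyud > wunkizizud > wunsizizud > unsizizud > unsezezud  (by unconditioned shift, palatalisation, glide loss, vowel merger)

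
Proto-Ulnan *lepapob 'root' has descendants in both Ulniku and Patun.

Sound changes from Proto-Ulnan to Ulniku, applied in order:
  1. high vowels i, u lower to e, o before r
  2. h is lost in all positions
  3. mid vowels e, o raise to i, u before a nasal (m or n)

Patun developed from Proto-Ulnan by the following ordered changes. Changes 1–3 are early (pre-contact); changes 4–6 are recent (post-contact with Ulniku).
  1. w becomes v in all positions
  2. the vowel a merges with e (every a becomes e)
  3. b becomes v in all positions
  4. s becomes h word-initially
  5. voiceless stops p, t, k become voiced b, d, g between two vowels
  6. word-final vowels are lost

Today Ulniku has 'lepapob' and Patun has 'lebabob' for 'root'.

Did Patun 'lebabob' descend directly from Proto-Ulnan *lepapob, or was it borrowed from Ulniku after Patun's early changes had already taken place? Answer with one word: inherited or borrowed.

If inherited, *lepapob would pass through all of Patun's changes:
Patun: *lepapob > lepepob > lepepov > lebebov  (by vowel merger, unconditioned shift, intervocalic voicing)
If borrowed from Ulniku 'lepapob' after the early changes, it would undergo only the recent ones:
  rule 4 (debuccalisation): no change (lepapob)
  rule 5 (intervocalic voicing): lepapob → lebabob
  rule 6 (apocope): no change (lebabob)
  ⇒ as a loan: lebabob
Patun 'lebabob' matches the loan outcome 'lebabob', not the inherited 'lebebov' — it skipped the early Patun changes, so it was borrowed from Ulniku.

borrowed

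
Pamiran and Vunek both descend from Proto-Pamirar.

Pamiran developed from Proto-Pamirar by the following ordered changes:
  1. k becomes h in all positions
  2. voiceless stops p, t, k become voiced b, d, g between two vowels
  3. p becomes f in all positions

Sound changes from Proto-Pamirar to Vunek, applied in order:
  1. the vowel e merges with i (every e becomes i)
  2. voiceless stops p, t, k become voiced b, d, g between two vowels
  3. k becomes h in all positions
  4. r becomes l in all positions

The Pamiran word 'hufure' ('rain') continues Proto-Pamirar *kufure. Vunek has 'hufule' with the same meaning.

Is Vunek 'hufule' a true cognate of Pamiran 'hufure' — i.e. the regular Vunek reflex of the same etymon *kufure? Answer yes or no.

Derive the expected Vunek reflex of *kufure:
Vunek: start from *kufure.
  rule 1 (vowel merger): kufure → kufuri
  rule 2: no change — kufuri
  rule 3 (unconditioned shift): kufuri → hufuri
  rule 4 (unconditioned shift): hufuri → hufuli
  ⇒ Vunek hufuli
The regular Vunek reflex would be 'hufuli', but the attested form is 'hufule'. The correspondence is irregular, so they are not cognates (the Vunek form has a different source).

no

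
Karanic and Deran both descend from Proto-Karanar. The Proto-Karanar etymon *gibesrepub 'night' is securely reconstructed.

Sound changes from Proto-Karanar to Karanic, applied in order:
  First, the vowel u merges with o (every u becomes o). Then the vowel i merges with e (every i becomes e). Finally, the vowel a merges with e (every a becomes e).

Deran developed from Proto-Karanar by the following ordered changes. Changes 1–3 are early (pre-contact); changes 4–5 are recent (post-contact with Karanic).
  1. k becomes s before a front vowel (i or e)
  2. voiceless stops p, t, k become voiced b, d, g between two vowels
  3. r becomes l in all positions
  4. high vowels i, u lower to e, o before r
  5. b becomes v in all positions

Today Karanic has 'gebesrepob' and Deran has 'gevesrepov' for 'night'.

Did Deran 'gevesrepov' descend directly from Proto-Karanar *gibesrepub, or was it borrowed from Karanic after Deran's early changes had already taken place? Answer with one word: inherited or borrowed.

If inherited, *gibesrepub would pass through all of Deran's changes:
Deran: *gibesrepub > gibesrebub > gibeslebub > giveslevuv  (by intervocalic voicing, unconditioned shift, unconditioned shift)
If borrowed from Karanic 'gebesrepob' after the early changes, it would undergo only the recent ones:
  rule 4 (pre-rhotic lowering): no change (gebesrepob)
  rule 5 (unconditioned shift): gebesrepob → gevesrepov
  ⇒ as a loan: gevesrepov
Deran 'gevesrepov' matches the loan outcome 'gevesrepov', not the inherited 'giveslevuv' — it skipped the early Deran changes, so it was borrowed from Karanic.

borrowed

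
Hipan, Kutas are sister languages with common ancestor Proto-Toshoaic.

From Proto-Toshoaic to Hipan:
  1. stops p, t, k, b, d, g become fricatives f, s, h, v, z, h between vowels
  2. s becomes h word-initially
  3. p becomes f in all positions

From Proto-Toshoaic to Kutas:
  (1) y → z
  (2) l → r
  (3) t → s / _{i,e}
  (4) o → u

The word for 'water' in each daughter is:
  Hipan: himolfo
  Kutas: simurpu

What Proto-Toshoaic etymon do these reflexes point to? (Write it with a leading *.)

Position 1: Hipan has h, Kutas has s. Taking the neighbouring segments as reconstructed: Hipan h could go back to *s or *h; Kutas s could go back to *t or *s — the one source consistent with every daughter is *s.
Position 4: Hipan has o, Kutas has u. Hipan preserves o here (none of its changes turn any other segment into o), so the proto-segment is *o.
Verify the candidate proto-form against each daughter:
Hipan: *simolpo
  simolpo (rule 1 does not apply)
  simolpo → himolpo   [debuccalisation]
  himolpo → himolfo   [unconditioned shift]
  giving Hipan himolfo.
Kutas: *simolpo
  simolpo (rule 1 does not apply)
  simolpo → simorpo   [unconditioned shift]
  simorpo (rule 3 does not apply)
  simorpo → simurpu   [vowel merger]
  giving Kutas simurpu.
No other proto-form is consistent with every reflex, so the reconstruction is *simolpo.

*simolpo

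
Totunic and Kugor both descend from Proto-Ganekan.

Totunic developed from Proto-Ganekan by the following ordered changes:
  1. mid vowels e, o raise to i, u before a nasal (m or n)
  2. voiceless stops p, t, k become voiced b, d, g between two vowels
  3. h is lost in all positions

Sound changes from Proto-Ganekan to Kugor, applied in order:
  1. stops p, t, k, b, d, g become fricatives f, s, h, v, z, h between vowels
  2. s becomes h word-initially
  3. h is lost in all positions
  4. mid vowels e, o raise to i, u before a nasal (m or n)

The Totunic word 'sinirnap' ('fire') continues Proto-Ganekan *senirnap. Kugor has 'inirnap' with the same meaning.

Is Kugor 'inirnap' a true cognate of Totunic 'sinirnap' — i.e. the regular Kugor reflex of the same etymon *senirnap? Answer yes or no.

yes

Derive the expected Kugor reflex of *senirnap:
Kugor: start from *senirnap.
  rule 1: no change — senirnap
  rule 2 (debuccalisation): senirnap → henirnap
  rule 3 (h-loss): henirnap → enirnap
  rule 4 (pre-nasal raising): enirnap → inirnap
  ⇒ Kugor inirnap
Kugor 'inirnap' matches the regular reflex exactly, so the pair is cognate.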